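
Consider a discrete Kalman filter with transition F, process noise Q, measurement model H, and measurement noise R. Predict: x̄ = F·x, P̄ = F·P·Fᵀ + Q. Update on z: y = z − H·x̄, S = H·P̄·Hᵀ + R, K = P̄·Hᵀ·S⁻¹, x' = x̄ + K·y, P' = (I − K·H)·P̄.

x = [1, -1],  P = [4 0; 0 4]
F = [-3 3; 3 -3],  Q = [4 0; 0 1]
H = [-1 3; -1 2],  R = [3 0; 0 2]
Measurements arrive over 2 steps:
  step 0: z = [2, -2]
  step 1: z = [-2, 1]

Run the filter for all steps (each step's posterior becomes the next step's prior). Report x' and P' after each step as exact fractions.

step 0: x̄ = F·x = [-6, 6]
step 0: P̄ = F·P·Fᵀ + Q = [76 -72; -72 73]
step 0: y = z − H·x̄ = [-22, -20]
step 0: S = H·P̄·Hᵀ + R = [1168 874; 874 658]
step 0: K = P̄·Hᵀ·S⁻¹ = [12/389 -146/389; 473/2334 145/2334]
step 0: x' = x̄ + K·y = [322/389, 349/1167]
step 0: P' = (I − K·H)·P̄ = [948/389 328/389; 328/389 1129/2334]
step 1: x̄ = F·x = [-617/389, 617/389]
step 1: P̄ = F·P·Fᵀ + Q = [11755/778 -8643/778; -8643/778 9421/778]
step 1: y = z − H·x̄ = [-3246/389, -1462/389]
step 1: S = H·P̄·Hᵀ + R = [75368/389 55748/389; 55748/389 85567/778]
step 1: K = P̄·Hᵀ·S⁻¹ = [2881/99972 -9421/24993; 120139/599832 4516/74979]
step 1: x' = x̄ + K·y = [-20489/49986, -93437/299916]
step 1: P' = (I − K·H)·P̄ = [40565/16662 84011/99972; 84011/99972 288161/599832]

step 0: x' = [322/389, 349/1167], P' = [948/389 328/389; 328/389 1129/2334]
step 1: x' = [-20489/49986, -93437/299916], P' = [40565/16662 84011/99972; 84011/99972 288161/599832]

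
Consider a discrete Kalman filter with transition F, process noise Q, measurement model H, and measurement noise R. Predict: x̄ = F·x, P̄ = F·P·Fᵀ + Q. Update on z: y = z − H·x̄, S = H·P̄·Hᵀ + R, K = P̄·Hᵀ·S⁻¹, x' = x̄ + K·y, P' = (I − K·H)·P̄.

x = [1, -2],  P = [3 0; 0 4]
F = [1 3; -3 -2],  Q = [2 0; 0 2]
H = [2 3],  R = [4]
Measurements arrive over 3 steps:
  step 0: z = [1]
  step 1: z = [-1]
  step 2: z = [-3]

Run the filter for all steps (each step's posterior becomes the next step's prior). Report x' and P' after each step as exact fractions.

step 0: x' = [-1021/177, 243/59], P' = [6968/177 -1556/59; -1556/59 1068/59]
step 1: x' = [108458/173371, -11383/15761], P' = [932050/173371 -53460/15761; -53460/15761 40612/15761]
step 2: x' = [-34704239/25435790, -1229513/12717895], P' = [68646321/12717895 -43591416/12717895; -43591416/12717895 33187756/12717895]

step 0: x̄ = F·x = [-5, 1]
step 0: P̄ = F·P·Fᵀ + Q = [41 -33; -33 45]
step 0: y = z − H·x̄ = [8]
step 0: S = H·P̄·Hᵀ + R = [177]
step 0: K = P̄·Hᵀ·S⁻¹ = [-17/177; 23/59]
step 0: x' = x̄ + K·y = [-1021/177, 243/59]
step 0: P' = (I − K·H)·P̄ = [6968/177 -1556/59; -1556/59 1068/59]
step 1: x̄ = F·x = [1166/177, 535/59]
step 1: P̄ = F·P·Fᵀ + Q = [8150/177 3740/59; 3740/59 6622/59]
step 1: y = z − H·x̄ = [-7324/177]
step 1: S = H·P̄·Hᵀ + R = [346742/177]
step 1: K = P̄·Hᵀ·S⁻¹ = [24980/173371; 3729/15761]
step 1: x' = x̄ + K·y = [108458/173371, -11383/15761]
step 1: P' = (I − K·H)·P̄ = [932050/173371 -53460/15761; -53460/15761 40612/15761]
step 2: x̄ = F·x = [-267181/173371, -74948/173371]
step 2: P̄ = F·P·Fᵀ + Q = [1771020/173371 992118/173371; 992118/173371 3465400/173371]
step 2: y = z − H·x̄ = [239093/173371]
step 2: S = H·P̄·Hᵀ + R = [50871580/173371]
step 2: K = P̄·Hᵀ·S⁻¹ = [3259197/25435790; 3095109/12717895]
step 2: x' = x̄ + K·y = [-34704239/25435790, -1229513/12717895]
step 2: P' = (I − K·H)·P̄ = [68646321/12717895 -43591416/12717895; -43591416/12717895 33187756/12717895]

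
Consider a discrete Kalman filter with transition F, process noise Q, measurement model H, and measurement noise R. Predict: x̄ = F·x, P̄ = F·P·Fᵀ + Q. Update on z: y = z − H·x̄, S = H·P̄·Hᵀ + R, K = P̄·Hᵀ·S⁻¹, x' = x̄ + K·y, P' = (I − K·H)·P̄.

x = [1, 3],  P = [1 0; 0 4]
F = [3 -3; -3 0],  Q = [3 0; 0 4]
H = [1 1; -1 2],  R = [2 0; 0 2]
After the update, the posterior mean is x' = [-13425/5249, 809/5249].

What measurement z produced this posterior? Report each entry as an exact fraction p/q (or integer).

z = [-2, 3]

x̄ = F·x = [-6, -3]
P̄ = F·P·Fᵀ + Q = [48 -9; -9 13]
S = H·P̄·Hᵀ + R = [45 -31; -31 138]
K = P̄·Hᵀ·S⁻¹ = [3336/5249 -1761/5249; 1637/5249 1699/5249]
x' − x̄ = [18069/5249, 16556/5249] = K·y
y = (KᵀK)⁻¹·Kᵀ·(x' − x̄) = [7, 3]
z = y + H·x̄ = [7, 3] + [-9, 0] = [-2, 3]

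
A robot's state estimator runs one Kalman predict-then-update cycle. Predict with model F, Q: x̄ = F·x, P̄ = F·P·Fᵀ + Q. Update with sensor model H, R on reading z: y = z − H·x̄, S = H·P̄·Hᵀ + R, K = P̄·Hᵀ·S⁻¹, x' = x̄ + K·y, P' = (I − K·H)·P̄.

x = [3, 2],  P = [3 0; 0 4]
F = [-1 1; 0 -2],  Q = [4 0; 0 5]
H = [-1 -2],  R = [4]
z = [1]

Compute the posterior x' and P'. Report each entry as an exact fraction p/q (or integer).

x' = [-107/67, 4/67]
P' = [712/67 -366/67; -366/67 251/67]

x̄ = F·x = [-1, -4]
P̄ = F·P·Fᵀ + Q = [11 -8; -8 21]
y = z − H·x̄ = [-8]
S = H·P̄·Hᵀ + R = [67]
K = P̄·Hᵀ·S⁻¹ = [5/67; -34/67]
x' = x̄ + K·y = [-107/67, 4/67]
P' = (I − K·H)·P̄ = [712/67 -366/67; -366/67 251/67]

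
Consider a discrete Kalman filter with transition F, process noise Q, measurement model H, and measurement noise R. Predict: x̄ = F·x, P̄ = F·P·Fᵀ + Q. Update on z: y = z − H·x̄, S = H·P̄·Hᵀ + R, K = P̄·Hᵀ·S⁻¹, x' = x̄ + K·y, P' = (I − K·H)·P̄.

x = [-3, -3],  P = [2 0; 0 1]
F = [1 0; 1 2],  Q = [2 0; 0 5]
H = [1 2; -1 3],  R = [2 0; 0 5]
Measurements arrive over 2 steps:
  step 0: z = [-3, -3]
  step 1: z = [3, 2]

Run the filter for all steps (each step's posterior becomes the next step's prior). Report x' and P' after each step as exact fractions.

step 0: x' = [-303/368, -993/736], P' = [195/184 -35/368; -35/368 195/736]
step 1: x' = [23198/36389, 31902/36389], P' = [36130/36389 -3255/36389; -3255/36389 37985/145556]

step 0: x̄ = F·x = [-3, -9]
step 0: P̄ = F·P·Fᵀ + Q = [4 2; 2 11]
step 0: y = z − H·x̄ = [18, 21]
step 0: S = H·P̄·Hᵀ + R = [58 64; 64 96]
step 0: K = P̄·Hᵀ·S⁻¹ = [10/23 -99/368; 5/23 131/736]
step 0: x' = x̄ + K·y = [-303/368, -993/736]
step 0: P' = (I − K·H)·P̄ = [195/184 -35/368; -35/368 195/736]
step 1: x̄ = F·x = [-303/368, -81/23]
step 1: P̄ = F·P·Fᵀ + Q = [563/184 20/23; 20/23 155/23]
step 1: y = z − H·x̄ = [3999/368, 4321/368]
step 1: S = H·P̄·Hᵀ + R = [6531/184 7037/184; 7037/184 11683/184]
step 1: K = P̄·Hᵀ·S⁻¹ = [14810/36389 -9179/36389; 31475/145556 25395/145556]
step 1: x' = x̄ + K·y = [23198/36389, 31902/36389]
step 1: P' = (I − K·H)·P̄ = [36130/36389 -3255/36389; -3255/36389 37985/145556]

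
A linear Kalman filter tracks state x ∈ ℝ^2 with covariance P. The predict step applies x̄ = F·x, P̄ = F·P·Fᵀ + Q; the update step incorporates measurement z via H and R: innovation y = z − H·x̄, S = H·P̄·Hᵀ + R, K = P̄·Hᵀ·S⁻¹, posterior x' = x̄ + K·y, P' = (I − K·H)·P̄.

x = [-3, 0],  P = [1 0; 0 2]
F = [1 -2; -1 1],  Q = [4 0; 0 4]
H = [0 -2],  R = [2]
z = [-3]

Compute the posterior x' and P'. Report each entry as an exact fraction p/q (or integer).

x' = [-2, 8/5]
P' = [29/3 -1/3; -1/3 7/15]

x̄ = F·x = [-3, 3]
P̄ = F·P·Fᵀ + Q = [13 -5; -5 7]
y = z − H·x̄ = [3]
S = H·P̄·Hᵀ + R = [30]
K = P̄·Hᵀ·S⁻¹ = [1/3; -7/15]
x' = x̄ + K·y = [-2, 8/5]
P' = (I − K·H)·P̄ = [29/3 -1/3; -1/3 7/15]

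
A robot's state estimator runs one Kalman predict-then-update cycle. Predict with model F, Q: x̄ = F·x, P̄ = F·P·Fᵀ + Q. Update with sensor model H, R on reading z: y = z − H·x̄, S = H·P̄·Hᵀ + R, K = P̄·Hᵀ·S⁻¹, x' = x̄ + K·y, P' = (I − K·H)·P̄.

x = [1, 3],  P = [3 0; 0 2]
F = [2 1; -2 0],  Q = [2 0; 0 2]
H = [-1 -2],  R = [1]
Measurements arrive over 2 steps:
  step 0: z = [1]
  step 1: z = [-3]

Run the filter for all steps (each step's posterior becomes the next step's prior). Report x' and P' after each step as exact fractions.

step 0: x' = [141/25, -82/25], P' = [336/25 -172/25; -172/25 94/25]
step 1: x' = [-1864/2401, 4314/2401], P' = [19232/2401 -10216/2401; -10216/2401 6002/2401]

step 0: x̄ = F·x = [5, -2]
step 0: P̄ = F·P·Fᵀ + Q = [16 -12; -12 14]
step 0: y = z − H·x̄ = [2]
step 0: S = H·P̄·Hᵀ + R = [25]
step 0: K = P̄·Hᵀ·S⁻¹ = [8/25; -16/25]
step 0: x' = x̄ + K·y = [141/25, -82/25]
step 0: P' = (I − K·H)·P̄ = [336/25 -172/25; -172/25 94/25]
step 1: x̄ = F·x = [8, -282/25]
step 1: P̄ = F·P·Fᵀ + Q = [32 -40; -40 1394/25]
step 1: y = z − H·x̄ = [-439/25]
step 1: S = H·P̄·Hᵀ + R = [2401/25]
step 1: K = P̄·Hᵀ·S⁻¹ = [1200/2401; -1788/2401]
step 1: x' = x̄ + K·y = [-1864/2401, 4314/2401]
step 1: P' = (I − K·H)·P̄ = [19232/2401 -10216/2401; -10216/2401 6002/2401]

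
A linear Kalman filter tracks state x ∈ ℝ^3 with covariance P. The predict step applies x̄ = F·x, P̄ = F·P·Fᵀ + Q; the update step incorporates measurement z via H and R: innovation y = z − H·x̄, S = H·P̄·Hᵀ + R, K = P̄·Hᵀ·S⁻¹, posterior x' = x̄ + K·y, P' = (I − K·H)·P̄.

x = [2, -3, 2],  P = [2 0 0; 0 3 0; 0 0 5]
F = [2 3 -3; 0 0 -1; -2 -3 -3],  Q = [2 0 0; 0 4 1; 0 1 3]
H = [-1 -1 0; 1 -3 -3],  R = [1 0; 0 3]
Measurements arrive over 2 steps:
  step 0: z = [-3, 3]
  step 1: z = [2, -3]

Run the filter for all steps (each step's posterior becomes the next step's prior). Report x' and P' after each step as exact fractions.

step 0: x' = [287520/125413, 71638/125413, -99753/125413], P' = [317055/125413 -214737/125413 314427/125413; -214737/125413 236781/125413 -302312/125413; 314427/125413 -302312/125413 440757/125413]
step 1: x' = [-1042662219/453870215, 1387441931/2269351075, -1227548773/2269351075], P' = [217455951/90774043 -709408041/453870215 1041106983/453870215; -709408041/453870215 3887409299/2269351075 -4903856392/2269351075; 1041106983/453870215 -4903856392/2269351075 7167395611/2269351075]

step 0: x̄ = F·x = [-11, -2, -1]
step 0: P̄ = F·P·Fᵀ + Q = [82 15 10; 15 9 16; 10 16 83]
step 0: y = z − H·x̄ = [-16, 5]
step 0: S = H·P̄·Hᵀ + R = [122 53; 53 1051]
step 0: K = P̄·Hᵀ·S⁻¹ = [-102318/125413 5995/125413; -22044/125413 -6048/125413; -12115/125413 -33636/125413]
step 0: x' = x̄ + K·y = [287520/125413, 71638/125413, -99753/125413]
step 0: P' = (I − K·H)·P̄ = [317055/125413 -214737/125413 314427/125413; -214737/125413 236781/125413 -302312/125413; 314427/125413 -302312/125413 440757/125413]
step 1: x̄ = F·x = [1089213/125413, 99753/125413, -490695/125413]
step 1: P̄ = F·P·Fᵀ + Q = [6708536/125413 1600353/125413 3144408/125413; 1600353/125413 942409/125413 1169602/125413; 3144408/125413 1169602/125413 3496965/125413]
step 1: y = z − H·x̄ = [1439792/125413, -2638278/125413]
step 1: S = H·P̄·Hᵀ + R = [10977064/125413 12261427/125413; 12261427/125413 39623411/125413]
step 1: K = P̄·Hᵀ·S⁻¹ = [-377871714/453870215 30727643/453870215; -340369094/2269351075 -165899642/2269351075; -301678523/2269351075 -528360914/2269351075]
step 1: x' = x̄ + K·y = [-1042662219/453870215, 1387441931/2269351075, -1227548773/2269351075]
step 1: P' = (I − K·H)·P̄ = [217455951/90774043 -709408041/453870215 1041106983/453870215; -709408041/453870215 3887409299/2269351075 -4903856392/2269351075; 1041106983/453870215 -4903856392/2269351075 7167395611/2269351075]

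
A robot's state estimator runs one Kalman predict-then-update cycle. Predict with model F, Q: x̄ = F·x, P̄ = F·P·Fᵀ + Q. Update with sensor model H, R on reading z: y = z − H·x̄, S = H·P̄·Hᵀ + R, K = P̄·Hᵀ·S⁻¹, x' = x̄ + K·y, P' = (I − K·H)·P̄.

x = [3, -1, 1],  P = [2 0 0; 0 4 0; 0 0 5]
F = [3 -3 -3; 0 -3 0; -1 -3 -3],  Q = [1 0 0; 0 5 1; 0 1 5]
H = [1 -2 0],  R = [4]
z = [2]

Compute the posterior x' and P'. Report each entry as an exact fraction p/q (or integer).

x' = [272/31, 209/62, -373/124]
P' = [2904/31 1438/31 2318/31; 1438/31 742/31 2317/62; 2318/31 2317/62 10911/124]

x̄ = F·x = [9, 3, -3]
P̄ = F·P·Fᵀ + Q = [100 36 75; 36 41 37; 75 37 88]
y = z − H·x̄ = [-1]
S = H·P̄·Hᵀ + R = [124]
K = P̄·Hᵀ·S⁻¹ = [7/31; -23/62; 1/124]
x' = x̄ + K·y = [272/31, 209/62, -373/124]
P' = (I − K·H)·P̄ = [2904/31 1438/31 2318/31; 1438/31 742/31 2317/62; 2318/31 2317/62 10911/124]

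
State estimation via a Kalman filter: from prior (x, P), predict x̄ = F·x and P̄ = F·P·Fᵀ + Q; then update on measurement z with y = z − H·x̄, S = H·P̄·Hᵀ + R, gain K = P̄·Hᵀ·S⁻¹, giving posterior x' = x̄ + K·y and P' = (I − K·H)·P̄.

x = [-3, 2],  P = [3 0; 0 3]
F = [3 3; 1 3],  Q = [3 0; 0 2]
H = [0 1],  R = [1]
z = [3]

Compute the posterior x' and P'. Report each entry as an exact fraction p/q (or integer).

x̄ = F·x = [-3, 3]
P̄ = F·P·Fᵀ + Q = [57 36; 36 32]
y = z − H·x̄ = [0]
S = H·P̄·Hᵀ + R = [33]
K = P̄·Hᵀ·S⁻¹ = [12/11; 32/33]
x' = x̄ + K·y = [-3, 3]
P' = (I − K·H)·P̄ = [195/11 12/11; 12/11 32/33]

x' = [-3, 3]
P' = [195/11 12/11; 12/11 32/33]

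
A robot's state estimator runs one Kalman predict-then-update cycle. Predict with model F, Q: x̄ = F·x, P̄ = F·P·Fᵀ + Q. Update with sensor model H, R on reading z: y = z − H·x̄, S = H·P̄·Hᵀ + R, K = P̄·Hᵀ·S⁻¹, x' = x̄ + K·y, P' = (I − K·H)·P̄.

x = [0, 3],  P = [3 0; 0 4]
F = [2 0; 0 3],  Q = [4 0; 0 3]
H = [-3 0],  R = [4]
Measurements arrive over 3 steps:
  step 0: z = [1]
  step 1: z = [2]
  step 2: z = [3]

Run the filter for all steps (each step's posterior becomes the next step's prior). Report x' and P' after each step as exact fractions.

step 0: x' = [-12/37, 9], P' = [16/37 0; 0 39]
step 1: x' = [-171/257, 27], P' = [106/257 0; 0 354]
step 2: x' = [-3609/3524, 81], P' = [363/881 0; 0 3189]

step 0: x̄ = F·x = [0, 9]
step 0: P̄ = F·P·Fᵀ + Q = [16 0; 0 39]
step 0: y = z − H·x̄ = [1]
step 0: S = H·P̄·Hᵀ + R = [148]
step 0: K = P̄·Hᵀ·S⁻¹ = [-12/37; 0]
step 0: x' = x̄ + K·y = [-12/37, 9]
step 0: P' = (I − K·H)·P̄ = [16/37 0; 0 39]
step 1: x̄ = F·x = [-24/37, 27]
step 1: P̄ = F·P·Fᵀ + Q = [212/37 0; 0 354]
step 1: y = z − H·x̄ = [2/37]
step 1: S = H·P̄·Hᵀ + R = [2056/37]
step 1: K = P̄·Hᵀ·S⁻¹ = [-159/514; 0]
step 1: x' = x̄ + K·y = [-171/257, 27]
step 1: P' = (I − K·H)·P̄ = [106/257 0; 0 354]
step 2: x̄ = F·x = [-342/257, 81]
step 2: P̄ = F·P·Fᵀ + Q = [1452/257 0; 0 3189]
step 2: y = z − H·x̄ = [-255/257]
step 2: S = H·P̄·Hᵀ + R = [14096/257]
step 2: K = P̄·Hᵀ·S⁻¹ = [-1089/3524; 0]
step 2: x' = x̄ + K·y = [-3609/3524, 81]
step 2: P' = (I − K·H)·P̄ = [363/881 0; 0 3189]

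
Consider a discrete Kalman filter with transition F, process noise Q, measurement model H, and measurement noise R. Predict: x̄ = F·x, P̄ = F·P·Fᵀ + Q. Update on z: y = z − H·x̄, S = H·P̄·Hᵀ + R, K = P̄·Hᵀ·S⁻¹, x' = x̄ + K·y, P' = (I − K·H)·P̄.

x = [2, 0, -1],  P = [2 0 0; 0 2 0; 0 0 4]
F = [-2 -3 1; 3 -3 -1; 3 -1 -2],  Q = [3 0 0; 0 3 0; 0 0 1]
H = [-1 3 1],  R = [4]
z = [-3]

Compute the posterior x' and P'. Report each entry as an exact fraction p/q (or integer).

x' = [-1828/669, -400/223, -29/223]
P' = [20396/669 2619/223 -1113/223; 2619/223 1162/223 -655/223; -1113/223 -655/223 1048/223]

x̄ = F·x = [-5, 7, 8]
P̄ = F·P·Fᵀ + Q = [33 2 -14; 2 43 32; -14 32 37]
y = z − H·x̄ = [-37]
S = H·P̄·Hᵀ + R = [669]
K = P̄·Hᵀ·S⁻¹ = [-41/669; 53/223; 49/223]
x' = x̄ + K·y = [-1828/669, -400/223, -29/223]
P' = (I − K·H)·P̄ = [20396/669 2619/223 -1113/223; 2619/223 1162/223 -655/223; -1113/223 -655/223 1048/223]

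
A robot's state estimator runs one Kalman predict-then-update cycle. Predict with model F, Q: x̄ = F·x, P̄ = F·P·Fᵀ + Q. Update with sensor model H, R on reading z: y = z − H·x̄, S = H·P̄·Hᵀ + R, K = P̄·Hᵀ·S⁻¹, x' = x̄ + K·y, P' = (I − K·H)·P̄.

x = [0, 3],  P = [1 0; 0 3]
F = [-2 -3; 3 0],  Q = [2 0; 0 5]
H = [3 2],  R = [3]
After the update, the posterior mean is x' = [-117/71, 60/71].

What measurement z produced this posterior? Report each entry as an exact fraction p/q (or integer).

x̄ = F·x = [-9, 0]
P̄ = F·P·Fᵀ + Q = [33 -6; -6 14]
S = H·P̄·Hᵀ + R = [284]
K = P̄·Hᵀ·S⁻¹ = [87/284; 5/142]
x' − x̄ = [522/71, 60/71] = K·y
y = (KᵀK)⁻¹·Kᵀ·(x' − x̄) = [24]
z = y + H·x̄ = [24] + [-27] = [-3]

z = [-3]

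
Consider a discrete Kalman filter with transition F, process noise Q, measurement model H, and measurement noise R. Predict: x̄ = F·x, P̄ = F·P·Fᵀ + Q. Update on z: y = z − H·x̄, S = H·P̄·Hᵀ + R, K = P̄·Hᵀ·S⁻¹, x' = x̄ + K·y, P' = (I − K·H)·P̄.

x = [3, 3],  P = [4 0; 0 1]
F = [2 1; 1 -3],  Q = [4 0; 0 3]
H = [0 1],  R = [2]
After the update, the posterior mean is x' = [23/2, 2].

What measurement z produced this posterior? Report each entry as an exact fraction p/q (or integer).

z = [3]

x̄ = F·x = [9, -6]
P̄ = F·P·Fᵀ + Q = [21 5; 5 16]
S = H·P̄·Hᵀ + R = [18]
K = P̄·Hᵀ·S⁻¹ = [5/18; 8/9]
x' − x̄ = [5/2, 8] = K·y
y = (KᵀK)⁻¹·Kᵀ·(x' − x̄) = [9]
z = y + H·x̄ = [9] + [-6] = [3]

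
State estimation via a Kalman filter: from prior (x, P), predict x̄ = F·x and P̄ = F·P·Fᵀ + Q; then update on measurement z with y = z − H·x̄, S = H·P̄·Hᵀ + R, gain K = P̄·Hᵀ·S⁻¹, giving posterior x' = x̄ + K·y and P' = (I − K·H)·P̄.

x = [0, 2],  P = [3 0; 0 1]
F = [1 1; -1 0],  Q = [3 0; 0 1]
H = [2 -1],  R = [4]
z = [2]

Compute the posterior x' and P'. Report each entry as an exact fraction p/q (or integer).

x̄ = F·x = [2, 0]
P̄ = F·P·Fᵀ + Q = [7 -3; -3 4]
y = z − H·x̄ = [-2]
S = H·P̄·Hᵀ + R = [48]
K = P̄·Hᵀ·S⁻¹ = [17/48; -5/24]
x' = x̄ + K·y = [31/24, 5/12]
P' = (I − K·H)·P̄ = [47/48 13/24; 13/24 23/12]

x' = [31/24, 5/12]
P' = [47/48 13/24; 13/24 23/12]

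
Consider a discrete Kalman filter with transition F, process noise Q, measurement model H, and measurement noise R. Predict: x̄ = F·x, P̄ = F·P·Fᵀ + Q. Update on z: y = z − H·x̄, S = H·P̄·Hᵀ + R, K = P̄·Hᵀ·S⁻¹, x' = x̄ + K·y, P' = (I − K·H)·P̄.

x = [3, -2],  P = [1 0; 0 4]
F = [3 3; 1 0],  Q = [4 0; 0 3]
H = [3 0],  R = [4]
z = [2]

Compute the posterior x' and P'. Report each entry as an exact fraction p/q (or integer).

x' = [306/445, 1272/445]
P' = [196/445 12/445; 12/445 1699/445]

x̄ = F·x = [3, 3]
P̄ = F·P·Fᵀ + Q = [49 3; 3 4]
y = z − H·x̄ = [-7]
S = H·P̄·Hᵀ + R = [445]
K = P̄·Hᵀ·S⁻¹ = [147/445; 9/445]
x' = x̄ + K·y = [306/445, 1272/445]
P' = (I − K·H)·P̄ = [196/445 12/445; 12/445 1699/445]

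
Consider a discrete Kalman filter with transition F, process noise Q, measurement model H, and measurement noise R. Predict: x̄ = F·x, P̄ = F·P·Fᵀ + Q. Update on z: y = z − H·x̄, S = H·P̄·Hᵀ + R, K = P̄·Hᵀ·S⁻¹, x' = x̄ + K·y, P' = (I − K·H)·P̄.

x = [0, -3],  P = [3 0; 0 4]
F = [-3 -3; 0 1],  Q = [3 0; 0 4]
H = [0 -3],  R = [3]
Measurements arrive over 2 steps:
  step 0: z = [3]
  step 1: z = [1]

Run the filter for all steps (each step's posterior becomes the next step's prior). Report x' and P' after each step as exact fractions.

step 0: x̄ = F·x = [9, -3]
step 0: P̄ = F·P·Fᵀ + Q = [66 -12; -12 8]
step 0: y = z − H·x̄ = [-6]
step 0: S = H·P̄·Hᵀ + R = [75]
step 0: K = P̄·Hᵀ·S⁻¹ = [12/25; -8/25]
step 0: x' = x̄ + K·y = [153/25, -27/25]
step 0: P' = (I − K·H)·P̄ = [1218/25 -12/25; -12/25 8/25]
step 1: x̄ = F·x = [-378/25, -27/25]
step 1: P̄ = F·P·Fᵀ + Q = [10893/25 12/25; 12/25 108/25]
step 1: y = z − H·x̄ = [-56/25]
step 1: S = H·P̄·Hᵀ + R = [1047/25]
step 1: K = P̄·Hᵀ·S⁻¹ = [-12/349; -108/349]
step 1: x' = x̄ + K·y = [-5250/349, -135/349]
step 1: P' = (I − K·H)·P̄ = [152049/349 12/349; 12/349 108/349]

step 0: x' = [153/25, -27/25], P' = [1218/25 -12/25; -12/25 8/25]
step 1: x' = [-5250/349, -135/349], P' = [152049/349 12/349; 12/349 108/349]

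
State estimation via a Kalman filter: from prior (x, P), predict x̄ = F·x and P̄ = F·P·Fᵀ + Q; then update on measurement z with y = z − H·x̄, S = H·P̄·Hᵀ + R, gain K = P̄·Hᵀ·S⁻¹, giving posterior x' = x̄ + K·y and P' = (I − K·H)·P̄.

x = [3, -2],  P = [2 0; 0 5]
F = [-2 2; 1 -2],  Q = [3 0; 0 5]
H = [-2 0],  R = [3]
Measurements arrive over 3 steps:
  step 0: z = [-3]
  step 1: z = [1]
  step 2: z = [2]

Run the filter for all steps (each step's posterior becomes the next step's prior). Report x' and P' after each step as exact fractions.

step 0: x̄ = F·x = [-10, 7]
step 0: P̄ = F·P·Fᵀ + Q = [31 -24; -24 27]
step 0: y = z − H·x̄ = [-23]
step 0: S = H·P̄·Hᵀ + R = [127]
step 0: K = P̄·Hᵀ·S⁻¹ = [-62/127; 48/127]
step 0: x' = x̄ + K·y = [156/127, -215/127]
step 0: P' = (I − K·H)·P̄ = [93/127 -72/127; -72/127 1125/127]
step 1: x̄ = F·x = [-742/127, 586/127]
step 1: P̄ = F·P·Fᵀ + Q = [5829/127 -5118/127; -5118/127 5516/127]
step 1: y = z − H·x̄ = [-1357/127]
step 1: S = H·P̄·Hᵀ + R = [23697/127]
step 1: K = P̄·Hᵀ·S⁻¹ = [-3886/7899; 3412/7899]
step 1: x' = x̄ + K·y = [-4628/7899, -10/7899]
step 1: P' = (I − K·H)·P̄ = [1943/2633 -1706/2633; -1706/2633 22692/2633]
step 2: x̄ = F·x = [9236/7899, -1536/2633]
step 2: P̄ = F·P·Fᵀ + Q = [120087/2633 -104890/2633; -104890/2633 112700/2633]
step 2: y = z − H·x̄ = [34270/7899]
step 2: S = H·P̄·Hᵀ + R = [488247/2633]
step 2: K = P̄·Hᵀ·S⁻¹ = [-80058/162749; 209780/488247]
step 2: x' = x̄ + K·y = [-471112/488247, 1875928/1464741]
step 2: P' = (I − K·H)·P̄ = [120087/162749 -104890/162749; -104890/162749 4184500/488247]

step 0: x' = [156/127, -215/127], P' = [93/127 -72/127; -72/127 1125/127]
step 1: x' = [-4628/7899, -10/7899], P' = [1943/2633 -1706/2633; -1706/2633 22692/2633]
step 2: x' = [-471112/488247, 1875928/1464741], P' = [120087/162749 -104890/162749; -104890/162749 4184500/488247]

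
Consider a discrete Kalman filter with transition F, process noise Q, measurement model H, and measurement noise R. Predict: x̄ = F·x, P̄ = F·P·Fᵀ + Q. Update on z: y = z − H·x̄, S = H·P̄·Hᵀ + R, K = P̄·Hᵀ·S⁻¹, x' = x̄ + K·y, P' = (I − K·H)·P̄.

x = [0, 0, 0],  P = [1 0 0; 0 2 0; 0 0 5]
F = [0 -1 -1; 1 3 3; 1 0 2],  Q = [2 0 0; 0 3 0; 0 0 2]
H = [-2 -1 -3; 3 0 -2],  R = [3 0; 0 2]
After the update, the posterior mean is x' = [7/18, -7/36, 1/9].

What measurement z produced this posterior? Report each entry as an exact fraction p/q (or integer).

z = [-1, 1]

x̄ = F·x = [0, 0, 0]
P̄ = F·P·Fᵀ + Q = [9 -21 -10; -21 67 31; -10 31 23]
S = H·P̄·Hᵀ + R = [295 259; 259 295]
K = P̄·Hᵀ·S⁻¹ = [-1219/9972 2659/9972; -2435/19944 -6313/19944; -979/4986 -425/4986]
x' − x̄ = [7/18, -7/36, 1/9] = K·y
y = (KᵀK)⁻¹·Kᵀ·(x' − x̄) = [-1, 1]
z = y + H·x̄ = [-1, 1] + [0, 0] = [-1, 1]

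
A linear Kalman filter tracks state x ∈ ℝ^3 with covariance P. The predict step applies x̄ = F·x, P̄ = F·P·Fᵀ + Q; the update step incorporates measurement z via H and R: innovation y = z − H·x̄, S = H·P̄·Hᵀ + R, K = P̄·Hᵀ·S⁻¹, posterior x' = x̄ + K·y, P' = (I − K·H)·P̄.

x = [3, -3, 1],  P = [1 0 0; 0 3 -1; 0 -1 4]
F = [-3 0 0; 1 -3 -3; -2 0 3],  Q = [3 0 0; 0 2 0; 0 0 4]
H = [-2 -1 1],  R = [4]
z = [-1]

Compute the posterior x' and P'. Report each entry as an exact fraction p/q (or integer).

x' = [-1389/166, 1991/166, -925/166]
P' = [1767/166 -1563/166 1911/166; -1563/166 2927/166 -483/166; 1911/166 -483/166 3583/166]

x̄ = F·x = [-9, 9, -3]
P̄ = F·P·Fᵀ + Q = [12 -3 6; -3 48 -29; 6 -29 44]
y = z − H·x̄ = [-7]
S = H·P̄·Hᵀ + R = [166]
K = P̄·Hᵀ·S⁻¹ = [-15/166; -71/166; 61/166]
x' = x̄ + K·y = [-1389/166, 1991/166, -925/166]
P' = (I − K·H)·P̄ = [1767/166 -1563/166 1911/166; -1563/166 2927/166 -483/166; 1911/166 -483/166 3583/166]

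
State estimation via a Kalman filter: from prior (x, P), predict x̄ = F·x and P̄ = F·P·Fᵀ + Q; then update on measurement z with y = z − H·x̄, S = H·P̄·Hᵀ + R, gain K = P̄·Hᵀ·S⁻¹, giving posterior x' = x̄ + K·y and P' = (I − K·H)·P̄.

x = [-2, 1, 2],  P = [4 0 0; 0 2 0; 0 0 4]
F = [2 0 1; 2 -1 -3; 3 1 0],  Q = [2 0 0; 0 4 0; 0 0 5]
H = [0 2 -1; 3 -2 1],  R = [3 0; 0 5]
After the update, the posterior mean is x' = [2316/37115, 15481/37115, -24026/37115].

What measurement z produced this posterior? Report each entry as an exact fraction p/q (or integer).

z = [2, -1]

x̄ = F·x = [-2, -11, -5]
P̄ = F·P·Fᵀ + Q = [22 4 24; 4 58 22; 24 22 43]
S = H·P̄·Hᵀ + R = [190 -235; -235 486]
K = P̄·Hᵀ·S⁻¹ = [11494/37115 2364/7423; 26414/37115 1302/7423; 17171/37115 2745/7423]
x' − x̄ = [76546/37115, 423746/37115, 161549/37115] = K·y
y = (KᵀK)⁻¹·Kᵀ·(x' − x̄) = [19, -12]
z = y + H·x̄ = [19, -12] + [-17, 11] = [2, -1]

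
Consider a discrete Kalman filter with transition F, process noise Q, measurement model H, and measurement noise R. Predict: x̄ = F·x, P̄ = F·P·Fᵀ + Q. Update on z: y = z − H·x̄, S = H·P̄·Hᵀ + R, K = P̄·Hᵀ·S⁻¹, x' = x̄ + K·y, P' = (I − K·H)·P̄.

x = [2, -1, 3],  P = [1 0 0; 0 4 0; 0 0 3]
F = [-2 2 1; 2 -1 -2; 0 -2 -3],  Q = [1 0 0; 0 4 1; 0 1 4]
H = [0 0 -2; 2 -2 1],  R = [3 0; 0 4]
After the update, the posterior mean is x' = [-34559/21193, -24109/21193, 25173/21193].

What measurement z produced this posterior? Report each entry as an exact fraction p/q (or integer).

x̄ = F·x = [-3, -1, -7]
P̄ = F·P·Fᵀ + Q = [24 -18 -25; -18 24 27; -25 27 47]
S = H·P̄·Hᵀ + R = [191 114; 114 179]
K = P̄·Hᵀ·S⁻¹ = [2224/21193 5569/21193; -3168/21193 -4731/21193; -10328/21193 -171/21193]
x' − x̄ = [29020/21193, -2916/21193, 173524/21193] = K·y
y = (KᵀK)⁻¹·Kᵀ·(x' − x̄) = [-17, 12]
z = y + H·x̄ = [-17, 12] + [14, -11] = [-3, 1]

z = [-3, 1]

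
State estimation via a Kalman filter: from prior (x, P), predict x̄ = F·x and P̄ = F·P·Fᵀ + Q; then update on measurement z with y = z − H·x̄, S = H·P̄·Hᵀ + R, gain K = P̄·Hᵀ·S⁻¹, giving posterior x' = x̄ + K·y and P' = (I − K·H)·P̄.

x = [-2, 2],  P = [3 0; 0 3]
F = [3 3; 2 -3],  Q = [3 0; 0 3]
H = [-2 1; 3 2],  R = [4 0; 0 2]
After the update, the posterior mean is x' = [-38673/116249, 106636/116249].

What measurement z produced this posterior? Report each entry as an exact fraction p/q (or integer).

z = [2, 1]

x̄ = F·x = [0, -10]
P̄ = F·P·Fᵀ + Q = [57 -9; -9 42]
S = H·P̄·Hᵀ + R = [310 -249; -249 575]
K = P̄·Hᵀ·S⁻¹ = [-32628/116249 16803/116249; 48693/116249 32610/116249]
x' − x̄ = [-38673/116249, 1269126/116249] = K·y
y = (KᵀK)⁻¹·Kᵀ·(x' − x̄) = [12, 21]
z = y + H·x̄ = [12, 21] + [-10, -20] = [2, 1]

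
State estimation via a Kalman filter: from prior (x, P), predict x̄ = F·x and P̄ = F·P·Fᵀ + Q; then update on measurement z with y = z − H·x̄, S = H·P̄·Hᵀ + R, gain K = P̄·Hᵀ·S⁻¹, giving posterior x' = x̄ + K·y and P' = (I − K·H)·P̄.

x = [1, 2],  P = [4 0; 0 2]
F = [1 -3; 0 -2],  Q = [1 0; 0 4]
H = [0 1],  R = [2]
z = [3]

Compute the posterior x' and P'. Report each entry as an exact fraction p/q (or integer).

x̄ = F·x = [-5, -4]
P̄ = F·P·Fᵀ + Q = [23 12; 12 12]
y = z − H·x̄ = [7]
S = H·P̄·Hᵀ + R = [14]
K = P̄·Hᵀ·S⁻¹ = [6/7; 6/7]
x' = x̄ + K·y = [1, 2]
P' = (I − K·H)·P̄ = [89/7 12/7; 12/7 12/7]

x' = [1, 2]
P' = [89/7 12/7; 12/7 12/7]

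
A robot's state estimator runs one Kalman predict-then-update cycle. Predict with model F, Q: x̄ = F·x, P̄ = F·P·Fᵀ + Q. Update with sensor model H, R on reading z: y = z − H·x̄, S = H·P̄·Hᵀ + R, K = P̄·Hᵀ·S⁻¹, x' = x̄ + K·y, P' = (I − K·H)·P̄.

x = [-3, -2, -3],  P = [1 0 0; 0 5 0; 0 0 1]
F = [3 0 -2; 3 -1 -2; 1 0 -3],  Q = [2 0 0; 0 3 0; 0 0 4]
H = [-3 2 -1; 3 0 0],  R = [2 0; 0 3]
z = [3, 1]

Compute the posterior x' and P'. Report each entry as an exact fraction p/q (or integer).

x' = [162/1055, 5226/1055, 7173/1055]
P' = [671/2110 1093/2110 229/2110; 1093/2110 6579/2110 8247/2110; 229/2110 8247/2110 16411/2110]

x̄ = F·x = [-3, -1, 6]
P̄ = F·P·Fᵀ + Q = [15 13 9; 13 21 9; 9 9 14]
y = z − H·x̄ = [2, 10]
S = H·P̄·Hᵀ + R = [97 -84; -84 138]
K = P̄·Hᵀ·S⁻¹ = [-14/1055 671/2110; 408/1055 1093/2110; -151/1055 229/2110]
x' = x̄ + K·y = [162/1055, 5226/1055, 7173/1055]
P' = (I − K·H)·P̄ = [671/2110 1093/2110 229/2110; 1093/2110 6579/2110 8247/2110; 229/2110 8247/2110 16411/2110]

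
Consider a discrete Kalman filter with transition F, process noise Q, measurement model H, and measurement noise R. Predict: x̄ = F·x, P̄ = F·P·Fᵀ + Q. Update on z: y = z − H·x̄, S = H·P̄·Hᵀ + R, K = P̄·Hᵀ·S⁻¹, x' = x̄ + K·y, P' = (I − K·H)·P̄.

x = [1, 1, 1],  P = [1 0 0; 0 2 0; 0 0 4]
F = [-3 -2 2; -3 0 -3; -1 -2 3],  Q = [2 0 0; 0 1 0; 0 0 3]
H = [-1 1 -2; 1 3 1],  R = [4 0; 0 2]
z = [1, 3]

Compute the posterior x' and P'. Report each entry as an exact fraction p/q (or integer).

x' = [2231/15329, 71536/76645, -9336/76645]
P' = [74975/30658 -11857/30658 -14479/15329; -11857/30658 46611/153290 -483/76645; -14479/15329 -483/76645 80488/76645]

x̄ = F·x = [-3, -6, 0]
P̄ = F·P·Fᵀ + Q = [35 -15 35; -15 46 -33; 35 -33 48]
y = z − H·x̄ = [4, 24]
S = H·P̄·Hᵀ + R = [579 97; 97 281]
K = P̄·Hᵀ·S⁻¹ = [-7229/30658 5223/30658; 26957/153290 39791/153290; -22266/76645 3322/76645]
x' = x̄ + K·y = [2231/15329, 71536/76645, -9336/76645]
P' = (I − K·H)·P̄ = [74975/30658 -11857/30658 -14479/15329; -11857/30658 46611/153290 -483/76645; -14479/15329 -483/76645 80488/76645]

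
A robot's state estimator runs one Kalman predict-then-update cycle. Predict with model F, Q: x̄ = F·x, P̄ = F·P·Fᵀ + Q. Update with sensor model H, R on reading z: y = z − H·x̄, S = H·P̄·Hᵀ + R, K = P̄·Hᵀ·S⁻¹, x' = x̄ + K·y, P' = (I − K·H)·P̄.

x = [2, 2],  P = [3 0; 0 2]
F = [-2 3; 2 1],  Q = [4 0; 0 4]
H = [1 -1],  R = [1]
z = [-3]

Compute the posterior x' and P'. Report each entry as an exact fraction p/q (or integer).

x̄ = F·x = [2, 6]
P̄ = F·P·Fᵀ + Q = [34 -6; -6 18]
y = z − H·x̄ = [1]
S = H·P̄·Hᵀ + R = [65]
K = P̄·Hᵀ·S⁻¹ = [8/13; -24/65]
x' = x̄ + K·y = [34/13, 366/65]
P' = (I − K·H)·P̄ = [122/13 114/13; 114/13 594/65]

x' = [34/13, 366/65]
P' = [122/13 114/13; 114/13 594/65]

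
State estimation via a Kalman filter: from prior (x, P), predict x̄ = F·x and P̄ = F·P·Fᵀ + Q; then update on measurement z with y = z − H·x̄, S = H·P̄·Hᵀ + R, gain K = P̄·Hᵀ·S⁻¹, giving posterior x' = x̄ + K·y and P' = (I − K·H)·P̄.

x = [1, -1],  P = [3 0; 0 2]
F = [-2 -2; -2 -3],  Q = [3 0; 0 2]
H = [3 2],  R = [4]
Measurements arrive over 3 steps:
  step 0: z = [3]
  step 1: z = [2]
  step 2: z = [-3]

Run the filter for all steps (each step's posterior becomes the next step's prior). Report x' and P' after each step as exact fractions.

step 0: x' = [39/209, 763/627], P' = [244/209 -288/209; -288/209 1568/627]
step 1: x' = [8332/23217, 2029/7739], P' = [140332/116085 -11380/7739; -11380/7739 20662/7739]
step 2: x' = [-2697753/4444487, -2793527/4444487], P' = [27010508/22222435 -32957912/22222435; -32957912/22222435 59858188/22222435]

step 0: x̄ = F·x = [0, 1]
step 0: P̄ = F·P·Fᵀ + Q = [23 24; 24 32]
step 0: y = z − H·x̄ = [1]
step 0: S = H·P̄·Hᵀ + R = [627]
step 0: K = P̄·Hᵀ·S⁻¹ = [39/209; 136/627]
step 0: x' = x̄ + K·y = [39/209, 763/627]
step 0: P' = (I − K·H)·P̄ = [244/209 -288/209; -288/209 1568/627]
step 1: x̄ = F·x = [-160/57, -841/209]
step 1: P̄ = F·P·Fᵀ + Q = [379/57 112/19; 112/19 2642/209]
step 1: y = z − H·x̄ = [3860/209]
step 1: S = H·P̄·Hᵀ + R = [38695/209]
step 1: K = P̄·Hᵀ·S⁻¹ = [6633/38695; 1796/7739]
step 1: x' = x̄ + K·y = [8332/23217, 2029/7739]
step 1: P' = (I − K·H)·P̄ = [140332/116085 -11380/7739; -11380/7739 20662/7739]
step 2: x̄ = F·x = [-28838/23217, -34925/23217]
step 2: P̄ = F·P·Fᵀ + Q = [783703/116085 713908/116085; 713908/116085 1534468/116085]
step 2: y = z − H·x̄ = [86713/23217]
step 2: S = H·P̄·Hᵀ + R = [4444487/23217]
step 2: K = P̄·Hᵀ·S⁻¹ = [755785/4444487; 1042132/4444487]
step 2: x' = x̄ + K·y = [-2697753/4444487, -2793527/4444487]
step 2: P' = (I − K·H)·P̄ = [27010508/22222435 -32957912/22222435; -32957912/22222435 59858188/22222435]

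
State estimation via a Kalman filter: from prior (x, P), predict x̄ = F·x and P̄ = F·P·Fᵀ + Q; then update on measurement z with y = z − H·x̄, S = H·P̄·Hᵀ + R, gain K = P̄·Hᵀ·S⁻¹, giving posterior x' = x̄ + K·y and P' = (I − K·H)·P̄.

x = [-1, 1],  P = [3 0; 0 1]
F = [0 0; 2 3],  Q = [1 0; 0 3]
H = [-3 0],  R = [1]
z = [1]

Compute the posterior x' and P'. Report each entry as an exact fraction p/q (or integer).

x' = [-3/10, 1]
P' = [1/10 0; 0 24]

x̄ = F·x = [0, 1]
P̄ = F·P·Fᵀ + Q = [1 0; 0 24]
y = z − H·x̄ = [1]
S = H·P̄·Hᵀ + R = [10]
K = P̄·Hᵀ·S⁻¹ = [-3/10; 0]
x' = x̄ + K·y = [-3/10, 1]
P' = (I − K·H)·P̄ = [1/10 0; 0 24]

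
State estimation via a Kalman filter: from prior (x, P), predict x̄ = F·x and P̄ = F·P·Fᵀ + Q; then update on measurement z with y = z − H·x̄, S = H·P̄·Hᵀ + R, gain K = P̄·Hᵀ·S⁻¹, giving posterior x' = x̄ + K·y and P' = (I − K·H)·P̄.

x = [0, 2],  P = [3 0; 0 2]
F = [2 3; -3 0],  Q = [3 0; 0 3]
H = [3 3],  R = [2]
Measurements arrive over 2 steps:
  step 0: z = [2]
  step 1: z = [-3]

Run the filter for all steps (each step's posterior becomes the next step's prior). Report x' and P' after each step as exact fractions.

step 0: x̄ = F·x = [6, 0]
step 0: P̄ = F·P·Fᵀ + Q = [33 -18; -18 30]
step 0: y = z − H·x̄ = [-16]
step 0: S = H·P̄·Hᵀ + R = [245]
step 0: K = P̄·Hᵀ·S⁻¹ = [9/49; 36/245]
step 0: x' = x̄ + K·y = [150/49, -576/245]
step 0: P' = (I − K·H)·P̄ = [1212/49 -1206/49; -1206/49 6054/245]
step 1: x̄ = F·x = [-228/245, -450/49]
step 1: P̄ = F·P·Fᵀ + Q = [7101/245 3582/49; 3582/49 11055/49]
step 1: y = z − H·x̄ = [957/35]
step 1: S = H·P̄·Hᵀ + R = [18046/5]
step 1: K = P̄·Hᵀ·S⁻¹ = [10719/126322; 31365/126322]
step 1: x' = x̄ + K·y = [1228719/884254, -2117439/884254]
step 1: P' = (I − K·H)·P̄ = [2649537/884254 -2599515/884254; -2599515/884254 2745885/884254]

step 0: x' = [150/49, -576/245], P' = [1212/49 -1206/49; -1206/49 6054/245]
step 1: x' = [1228719/884254, -2117439/884254], P' = [2649537/884254 -2599515/884254; -2599515/884254 2745885/884254]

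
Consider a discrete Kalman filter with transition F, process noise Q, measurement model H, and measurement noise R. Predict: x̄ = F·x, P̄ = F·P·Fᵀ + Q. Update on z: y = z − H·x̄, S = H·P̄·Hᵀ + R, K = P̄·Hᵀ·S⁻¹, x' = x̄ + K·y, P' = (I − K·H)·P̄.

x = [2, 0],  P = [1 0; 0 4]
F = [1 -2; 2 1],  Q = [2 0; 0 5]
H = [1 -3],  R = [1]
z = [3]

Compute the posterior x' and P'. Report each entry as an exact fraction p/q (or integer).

x̄ = F·x = [2, 4]
P̄ = F·P·Fᵀ + Q = [19 -6; -6 13]
y = z − H·x̄ = [13]
S = H·P̄·Hᵀ + R = [173]
K = P̄·Hᵀ·S⁻¹ = [37/173; -45/173]
x' = x̄ + K·y = [827/173, 107/173]
P' = (I − K·H)·P̄ = [1918/173 627/173; 627/173 224/173]

x' = [827/173, 107/173]
P' = [1918/173 627/173; 627/173 224/173]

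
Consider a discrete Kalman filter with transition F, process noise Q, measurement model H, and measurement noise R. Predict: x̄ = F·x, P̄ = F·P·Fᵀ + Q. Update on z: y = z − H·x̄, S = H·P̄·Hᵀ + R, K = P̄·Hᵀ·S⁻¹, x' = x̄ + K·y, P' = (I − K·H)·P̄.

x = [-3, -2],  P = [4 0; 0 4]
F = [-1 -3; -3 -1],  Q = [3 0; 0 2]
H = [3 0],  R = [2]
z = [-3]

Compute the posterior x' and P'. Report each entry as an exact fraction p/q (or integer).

x̄ = F·x = [9, 11]
P̄ = F·P·Fᵀ + Q = [43 24; 24 42]
y = z − H·x̄ = [-30]
S = H·P̄·Hᵀ + R = [389]
K = P̄·Hᵀ·S⁻¹ = [129/389; 72/389]
x' = x̄ + K·y = [-369/389, 2119/389]
P' = (I − K·H)·P̄ = [86/389 48/389; 48/389 11154/389]

x' = [-369/389, 2119/389]
P' = [86/389 48/389; 48/389 11154/389]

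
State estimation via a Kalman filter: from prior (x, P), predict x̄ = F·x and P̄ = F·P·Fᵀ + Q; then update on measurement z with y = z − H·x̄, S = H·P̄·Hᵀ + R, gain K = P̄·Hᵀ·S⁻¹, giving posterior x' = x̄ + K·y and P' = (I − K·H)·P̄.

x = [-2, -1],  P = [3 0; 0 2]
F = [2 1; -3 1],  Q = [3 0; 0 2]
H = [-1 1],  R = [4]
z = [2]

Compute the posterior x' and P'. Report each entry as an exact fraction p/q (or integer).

x̄ = F·x = [-5, 5]
P̄ = F·P·Fᵀ + Q = [17 -16; -16 31]
y = z − H·x̄ = [-8]
S = H·P̄·Hᵀ + R = [84]
K = P̄·Hᵀ·S⁻¹ = [-11/28; 47/84]
x' = x̄ + K·y = [-13/7, 11/21]
P' = (I − K·H)·P̄ = [113/28 69/28; 69/28 395/84]

x' = [-13/7, 11/21]
P' = [113/28 69/28; 69/28 395/84]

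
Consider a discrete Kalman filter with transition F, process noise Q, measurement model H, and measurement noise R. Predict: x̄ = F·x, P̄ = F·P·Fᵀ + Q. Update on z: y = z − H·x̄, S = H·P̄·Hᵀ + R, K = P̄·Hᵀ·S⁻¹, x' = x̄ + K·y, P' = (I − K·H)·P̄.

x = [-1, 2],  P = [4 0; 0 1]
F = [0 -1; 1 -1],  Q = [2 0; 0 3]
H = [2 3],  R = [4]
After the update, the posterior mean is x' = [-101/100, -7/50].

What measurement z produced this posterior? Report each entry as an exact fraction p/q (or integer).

x̄ = F·x = [-2, -3]
P̄ = F·P·Fᵀ + Q = [3 1; 1 8]
S = H·P̄·Hᵀ + R = [100]
K = P̄·Hᵀ·S⁻¹ = [9/100; 13/50]
x' − x̄ = [99/100, 143/50] = K·y
y = (KᵀK)⁻¹·Kᵀ·(x' − x̄) = [11]
z = y + H·x̄ = [11] + [-13] = [-2]

z = [-2]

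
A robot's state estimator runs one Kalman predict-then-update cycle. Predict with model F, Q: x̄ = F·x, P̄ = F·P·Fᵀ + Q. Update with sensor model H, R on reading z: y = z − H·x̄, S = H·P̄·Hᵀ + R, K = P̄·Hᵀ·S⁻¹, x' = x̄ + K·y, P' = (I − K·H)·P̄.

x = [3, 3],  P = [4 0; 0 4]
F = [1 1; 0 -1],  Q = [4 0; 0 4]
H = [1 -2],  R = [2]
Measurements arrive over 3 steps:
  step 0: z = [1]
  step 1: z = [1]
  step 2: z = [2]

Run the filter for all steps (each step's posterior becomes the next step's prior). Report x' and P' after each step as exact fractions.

step 0: x' = [76/31, 17/31], P' = [172/31 76/31; 76/31 48/31]
step 1: x' = [1461/871, 19/67], P' = [5008/871 164/67; 164/67 100/67]
step 2: x' = [42188/24331, -3467/24331], P' = [141416/24331 60248/24331; 60248/24331 36624/24331]

step 0: x̄ = F·x = [6, -3]
step 0: P̄ = F·P·Fᵀ + Q = [12 -4; -4 8]
step 0: y = z − H·x̄ = [-11]
step 0: S = H·P̄·Hᵀ + R = [62]
step 0: K = P̄·Hᵀ·S⁻¹ = [10/31; -10/31]
step 0: x' = x̄ + K·y = [76/31, 17/31]
step 0: P' = (I − K·H)·P̄ = [172/31 76/31; 76/31 48/31]
step 1: x̄ = F·x = [3, -17/31]
step 1: P̄ = F·P·Fᵀ + Q = [16 -4; -4 172/31]
step 1: y = z − H·x̄ = [-96/31]
step 1: S = H·P̄·Hᵀ + R = [1742/31]
step 1: K = P̄·Hᵀ·S⁻¹ = [372/871; -18/67]
step 1: x' = x̄ + K·y = [1461/871, 19/67]
step 1: P' = (I − K·H)·P̄ = [5008/871 164/67; 164/67 100/67]
step 2: x̄ = F·x = [1708/871, -19/67]
step 2: P̄ = F·P·Fᵀ + Q = [14056/871 -264/67; -264/67 368/67]
step 2: y = z − H·x̄ = [-460/871]
step 2: S = H·P̄·Hᵀ + R = [48662/871]
step 2: K = P̄·Hᵀ·S⁻¹ = [10460/24331; -6500/24331]
step 2: x' = x̄ + K·y = [42188/24331, -3467/24331]
step 2: P' = (I − K·H)·P̄ = [141416/24331 60248/24331; 60248/24331 36624/24331]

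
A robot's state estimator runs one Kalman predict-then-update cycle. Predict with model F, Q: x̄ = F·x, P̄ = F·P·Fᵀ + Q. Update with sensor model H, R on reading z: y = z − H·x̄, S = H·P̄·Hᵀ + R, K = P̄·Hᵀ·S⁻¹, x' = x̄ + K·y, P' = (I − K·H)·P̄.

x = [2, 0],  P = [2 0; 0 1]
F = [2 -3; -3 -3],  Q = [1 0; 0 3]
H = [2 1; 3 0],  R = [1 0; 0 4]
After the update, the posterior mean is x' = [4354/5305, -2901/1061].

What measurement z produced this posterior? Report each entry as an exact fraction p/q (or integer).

z = [-1, 2]

x̄ = F·x = [4, -6]
P̄ = F·P·Fᵀ + Q = [18 -3; -3 30]
S = H·P̄·Hᵀ + R = [91 99; 99 166]
K = P̄·Hᵀ·S⁻¹ = [132/5305 1647/5305; 975/1061 -639/1061]
x' − x̄ = [-16866/5305, 3465/1061] = K·y
y = (KᵀK)⁻¹·Kᵀ·(x' − x̄) = [-3, -10]
z = y + H·x̄ = [-3, -10] + [2, 12] = [-1, 2]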